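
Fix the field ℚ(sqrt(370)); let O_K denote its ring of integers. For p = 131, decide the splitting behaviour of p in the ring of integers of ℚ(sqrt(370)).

split — (131) = 𝔭₁𝔭₂ with 𝔭₁ ≠ 𝔭₂

370 mod 4 = 2, hence disc K = 4·370 = 1480 and O_K = ℤ[√370].
131 ∤ 1480, so 131 is unramified.
Legendre symbol by Euler's criterion: (370/131) ≡ 370^65 ≡ 1 (mod 131), i.e. (370/131) = 1.
(370/131) = 1, so 131 splits.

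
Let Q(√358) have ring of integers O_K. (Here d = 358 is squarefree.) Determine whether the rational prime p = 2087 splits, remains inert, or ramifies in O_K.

358 mod 4 = 2, hence disc K = 4·358 = 1432 and O_K = ℤ[√358].
disc(K) = 1432 is not divisible by 2087; 2087 is unramified.
(358/2087) = 358^1043 mod 2087 = 1, giving Legendre symbol 1.
Legendre symbol 1 ⇒ 2087 is split.

p splits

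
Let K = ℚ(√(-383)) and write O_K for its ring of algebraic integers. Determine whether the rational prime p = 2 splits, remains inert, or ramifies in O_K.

Since -383 ≡ 1 mod 4, the ring of integers is ℤ[(1+√-383)/2] with discriminant -383.
Since gcd(2, -383) = 1 the prime 2 does not ramify.
d ≡ 1 (mod 8); the supplementary law gives 2 split.

split — (2) = 𝔭₁𝔭₂ with 𝔭₁ ≠ 𝔭₂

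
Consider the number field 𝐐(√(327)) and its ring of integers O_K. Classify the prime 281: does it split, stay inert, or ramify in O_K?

remains prime (inert)

327 mod 4 = 3, hence disc K = 4·327 = 1308 and O_K = ℤ[√327].
disc(K) = 1308 is not divisible by 281; 281 is unramified.
Legendre symbol by Euler's criterion: (327/281) ≡ 327^140 ≡ 280 (mod 281), i.e. (327/281) = -1.
d is a non-residue mod p, hence 281 remains inert in O_K.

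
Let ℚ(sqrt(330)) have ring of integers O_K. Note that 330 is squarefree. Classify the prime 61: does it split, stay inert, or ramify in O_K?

61 splits in O_K

330 mod 4 = 2, hence disc K = 4·330 = 1320 and O_K = ℤ[√330].
Since gcd(61, 1320) = 1 the prime 61 does not ramify.
Euler's criterion: 330^30 mod 61 = 1. Thus (330|61) = 1.
Legendre symbol 1 ⇒ 61 is split.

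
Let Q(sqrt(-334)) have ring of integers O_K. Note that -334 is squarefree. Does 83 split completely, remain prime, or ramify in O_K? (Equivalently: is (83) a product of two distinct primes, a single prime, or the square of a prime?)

split

d = -334 ≡ 2 (mod 4), so O_K = ℤ[√-334] and disc(K) = 4d = -1336.
83 ∤ -1336, so 83 is unramified.
(-334/83) = 81^41 mod 83 = 1, giving Legendre symbol 1.
(-334/83) = 1, so 83 splits.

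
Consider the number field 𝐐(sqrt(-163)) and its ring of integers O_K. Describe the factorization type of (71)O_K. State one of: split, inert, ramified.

splits completely

Since -163 ≡ 1 mod 4, the ring of integers is ℤ[(1+√-163)/2] with discriminant -163.
71 ∤ -163, so 71 is unramified.
(-163/71) = 50^35 mod 71 = 1, giving Legendre symbol 1.
(-163/71) = 1, so 71 splits.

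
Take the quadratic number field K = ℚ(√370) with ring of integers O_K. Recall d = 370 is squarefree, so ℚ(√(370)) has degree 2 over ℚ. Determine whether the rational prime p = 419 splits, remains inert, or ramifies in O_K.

p is inert

370 mod 4 = 2, hence disc K = 4·370 = 1480 and O_K = ℤ[√370].
disc(K) = 1480 is not divisible by 419; 419 is unramified.
Compute (370/419) via Euler: 370^((419-1)/2) mod 419 = 418, so (370/419) = -1.
Legendre symbol -1 ⇒ 419 is inert.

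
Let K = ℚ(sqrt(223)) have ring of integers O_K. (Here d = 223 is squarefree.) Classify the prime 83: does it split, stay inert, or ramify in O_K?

d = 223 ≡ 3 (mod 4), so O_K = ℤ[√223] and disc(K) = 4d = 892.
83 ∤ 892, so 83 is unramified.
Legendre symbol by Euler's criterion: (223/83) ≡ 223^41 ≡ 82 (mod 83), i.e. (223/83) = -1.
(223/83) = -1, so 83 is inert.

inert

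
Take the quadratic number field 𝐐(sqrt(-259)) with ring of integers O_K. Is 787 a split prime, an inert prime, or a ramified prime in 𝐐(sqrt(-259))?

Since -259 ≡ 1 mod 4, the ring of integers is ℤ[(1+√-259)/2] with discriminant -259.
disc(K) = -259 is not divisible by 787; 787 is unramified.
Euler's criterion: (-259)^393 mod 787 = 786. Thus (-259|787) = -1.
Legendre symbol -1 ⇒ 787 is inert.

inert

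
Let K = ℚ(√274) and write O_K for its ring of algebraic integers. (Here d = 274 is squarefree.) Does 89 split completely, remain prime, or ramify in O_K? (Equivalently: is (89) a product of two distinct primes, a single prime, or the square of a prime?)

Since 274 ≢ 1 mod 4, the ring of integers is ℤ[√274] with discriminant 4·274 = 1096.
disc(K) = 1096 is not divisible by 89; 89 is unramified.
Compute (274/89) via Euler: 7^((89-1)/2) mod 89 = 88, so (274/89) = -1.
d is a non-residue mod p, hence 89 remains inert in O_K.

inert — (89) stays prime in O_K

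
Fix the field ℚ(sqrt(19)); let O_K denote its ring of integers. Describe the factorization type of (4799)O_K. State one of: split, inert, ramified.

Since 19 ≢ 1 mod 4, the ring of integers is ℤ[√19] with discriminant 4·19 = 76.
4799 ∤ 76, so 4799 is unramified.
Legendre symbol by Euler's criterion: (19/4799) ≡ 19^2399 ≡ 4798 (mod 4799), i.e. (19/4799) = -1.
Legendre symbol -1 ⇒ 4799 is inert.

inert — (4799) stays prime in O_K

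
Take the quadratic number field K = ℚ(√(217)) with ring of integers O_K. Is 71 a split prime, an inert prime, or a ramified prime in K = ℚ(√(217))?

split — (71) = 𝔭₁𝔭₂ with 𝔭₁ ≠ 𝔭₂

217 mod 4 = 1, hence disc K = 217 and O_K = ℤ[(1+√217)/2].
disc(K) = 217 is not divisible by 71; 71 is unramified.
(217/71) = 4^35 mod 71 = 1, giving Legendre symbol 1.
Legendre symbol 1 ⇒ 71 is split.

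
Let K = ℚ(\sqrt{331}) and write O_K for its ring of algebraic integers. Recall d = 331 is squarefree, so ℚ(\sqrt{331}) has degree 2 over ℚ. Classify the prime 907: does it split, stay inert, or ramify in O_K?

Since 331 ≢ 1 mod 4, the ring of integers is ℤ[√331] with discriminant 4·331 = 1324.
907 ∤ 1324, so 907 is unramified.
Legendre symbol by Euler's criterion: (331/907) ≡ 331^453 ≡ 906 (mod 907), i.e. (331/907) = -1.
d is a non-residue mod p, hence 907 remains inert in O_K.

inert — (907) stays prime in O_K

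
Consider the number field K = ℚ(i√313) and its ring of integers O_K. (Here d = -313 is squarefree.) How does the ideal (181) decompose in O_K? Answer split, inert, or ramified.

d = -313 ≡ 3 (mod 4), so O_K = ℤ[√-313] and disc(K) = 4d = -1252.
181 ∤ -1252, so 181 is unramified.
(-313/181) = 49^90 mod 181 = 1, giving Legendre symbol 1.
d is a quadratic residue mod p, hence 181 splits in O_K.

p splits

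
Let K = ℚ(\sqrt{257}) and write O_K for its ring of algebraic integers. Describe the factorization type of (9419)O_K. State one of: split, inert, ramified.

Since 257 ≡ 1 mod 4, the ring of integers is ℤ[(1+√257)/2] with discriminant 257.
disc(K) = 257 is not divisible by 9419; 9419 is unramified.
Euler's criterion: 257^4709 mod 9419 = 9418. Thus (257|9419) = -1.
(257/9419) = -1, so 9419 is inert.

remains prime (inert)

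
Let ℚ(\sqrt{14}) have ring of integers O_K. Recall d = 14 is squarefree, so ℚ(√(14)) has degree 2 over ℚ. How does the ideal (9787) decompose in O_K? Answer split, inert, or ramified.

d = 14 ≡ 2 (mod 4), so O_K = ℤ[√14] and disc(K) = 4d = 56.
9787 ∤ 56, so 9787 is unramified.
Legendre symbol by Euler's criterion: (14/9787) ≡ 14^4893 ≡ 1 (mod 9787), i.e. (14/9787) = 1.
Legendre symbol 1 ⇒ 9787 is split.

split — (9787) = 𝔭₁𝔭₂ with 𝔭₁ ≠ 𝔭₂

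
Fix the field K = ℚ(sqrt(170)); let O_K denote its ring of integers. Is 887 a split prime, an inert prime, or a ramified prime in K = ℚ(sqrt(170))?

887 splits in O_K

Since 170 ≢ 1 mod 4, the ring of integers is ℤ[√170] with discriminant 4·170 = 680.
Since gcd(887, 680) = 1 the prime 887 does not ramify.
Legendre symbol by Euler's criterion: (170/887) ≡ 170^443 ≡ 1 (mod 887), i.e. (170/887) = 1.
Legendre symbol 1 ⇒ 887 is split.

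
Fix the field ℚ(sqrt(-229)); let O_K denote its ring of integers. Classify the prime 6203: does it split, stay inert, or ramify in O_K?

p is inert

d = -229 ≡ 3 (mod 4), so O_K = ℤ[√-229] and disc(K) = 4d = -916.
disc(K) = -916 is not divisible by 6203; 6203 is unramified.
Euler's criterion: (-229)^3101 mod 6203 = 6202. Thus (-229|6203) = -1.
Legendre symbol -1 ⇒ 6203 is inert.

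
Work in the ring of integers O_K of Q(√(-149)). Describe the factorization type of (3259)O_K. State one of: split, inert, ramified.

3259 remains inert

Since -149 ≢ 1 mod 4, the ring of integers is ℤ[√-149] with discriminant 4·(-149) = -596.
Since gcd(3259, -596) = 1 the prime 3259 does not ramify.
Compute (-149/3259) via Euler: 3110^((3259-1)/2) mod 3259 = 3258, so (-149/3259) = -1.
Legendre symbol -1 ⇒ 3259 is inert.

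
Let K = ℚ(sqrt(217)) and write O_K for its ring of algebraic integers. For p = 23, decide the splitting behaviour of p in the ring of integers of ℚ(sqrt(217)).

Since 217 ≡ 1 mod 4, the ring of integers is ℤ[(1+√217)/2] with discriminant 217.
23 ∤ 217, so 23 is unramified.
Legendre symbol by Euler's criterion: (217/23) ≡ 217^11 ≡ 22 (mod 23), i.e. (217/23) = -1.
(217/23) = -1, so 23 is inert.

remains prime (inert)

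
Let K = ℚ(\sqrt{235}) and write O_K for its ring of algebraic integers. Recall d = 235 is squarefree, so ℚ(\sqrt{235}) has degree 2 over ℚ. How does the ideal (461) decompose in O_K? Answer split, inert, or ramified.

d = 235 ≡ 3 (mod 4), so O_K = ℤ[√235] and disc(K) = 4d = 940.
disc(K) = 940 is not divisible by 461; 461 is unramified.
(235/461) = 235^230 mod 461 = 460, giving Legendre symbol -1.
d is a non-residue mod p, hence 461 remains inert in O_K.

p is inert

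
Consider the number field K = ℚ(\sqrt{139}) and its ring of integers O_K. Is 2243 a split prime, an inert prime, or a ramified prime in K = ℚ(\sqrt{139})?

139 mod 4 = 3, hence disc K = 4·139 = 556 and O_K = ℤ[√139].
disc(K) = 556 is not divisible by 2243; 2243 is unramified.
Euler's criterion: 139^1121 mod 2243 = 1. Thus (139|2243) = 1.
Legendre symbol 1 ⇒ 2243 is split.

splits completely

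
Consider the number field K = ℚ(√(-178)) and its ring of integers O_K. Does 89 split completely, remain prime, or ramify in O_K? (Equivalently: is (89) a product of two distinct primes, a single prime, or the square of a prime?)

d = -178 ≡ 2 (mod 4), so O_K = ℤ[√-178] and disc(K) = 4d = -712.
disc(K) = -712 = 89·(-8), so p = 89 is ramified.

p ramifies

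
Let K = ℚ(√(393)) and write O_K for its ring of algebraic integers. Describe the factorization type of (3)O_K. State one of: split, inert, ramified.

ramified

d = 393 ≡ 1 (mod 4), so O_K = ℤ[(1+√393)/2] and disc(K) = d = 393.
disc(K) = 393 = 3·131, so p = 3 is ramified.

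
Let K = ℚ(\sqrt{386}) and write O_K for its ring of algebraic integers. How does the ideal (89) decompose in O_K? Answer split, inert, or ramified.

remains prime (inert)

d = 386 ≡ 2 (mod 4), so O_K = ℤ[√386] and disc(K) = 4d = 1544.
disc(K) = 1544 is not divisible by 89; 89 is unramified.
Compute (386/89) via Euler: 30^((89-1)/2) mod 89 = 88, so (386/89) = -1.
d is a non-residue mod p, hence 89 remains inert in O_K.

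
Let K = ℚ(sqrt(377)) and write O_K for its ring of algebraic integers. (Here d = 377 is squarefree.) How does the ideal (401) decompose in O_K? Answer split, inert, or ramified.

d = 377 ≡ 1 (mod 4), so O_K = ℤ[(1+√377)/2] and disc(K) = d = 377.
Since gcd(401, 377) = 1 the prime 401 does not ramify.
Legendre symbol by Euler's criterion: (377/401) ≡ 377^200 ≡ 400 (mod 401), i.e. (377/401) = -1.
(377/401) = -1, so 401 is inert.

inert — (401) stays prime in O_K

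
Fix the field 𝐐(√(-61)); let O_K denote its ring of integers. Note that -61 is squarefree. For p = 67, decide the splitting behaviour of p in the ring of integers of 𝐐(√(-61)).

-61 mod 4 = 3, hence disc K = 4·(-61) = -244 and O_K = ℤ[√-61].
Since gcd(67, -244) = 1 the prime 67 does not ramify.
Euler's criterion: (-61)^33 mod 67 = 1. Thus (-61|67) = 1.
(-61/67) = 1, so 67 splits.

splits completely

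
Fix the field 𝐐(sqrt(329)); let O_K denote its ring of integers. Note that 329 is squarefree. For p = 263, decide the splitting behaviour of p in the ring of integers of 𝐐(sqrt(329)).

329 mod 4 = 1, hence disc K = 329 and O_K = ℤ[(1+√329)/2].
disc(K) = 329 is not divisible by 263; 263 is unramified.
Euler's criterion: 329^131 mod 263 = 1. Thus (329|263) = 1.
d is a quadratic residue mod p, hence 263 splits in O_K.

splits completely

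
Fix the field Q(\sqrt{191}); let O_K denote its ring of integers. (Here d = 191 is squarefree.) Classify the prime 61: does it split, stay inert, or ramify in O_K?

inert — (61) stays prime in O_K

d = 191 ≡ 3 (mod 4), so O_K = ℤ[√191] and disc(K) = 4d = 764.
disc(K) = 764 is not divisible by 61; 61 is unramified.
Legendre symbol by Euler's criterion: (191/61) ≡ 191^30 ≡ 60 (mod 61), i.e. (191/61) = -1.
Legendre symbol -1 ⇒ 61 is inert.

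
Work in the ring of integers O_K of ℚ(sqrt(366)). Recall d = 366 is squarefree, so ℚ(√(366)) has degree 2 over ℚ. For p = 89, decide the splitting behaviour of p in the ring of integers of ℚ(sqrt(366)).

Since 366 ≢ 1 mod 4, the ring of integers is ℤ[√366] with discriminant 4·366 = 1464.
disc(K) = 1464 is not divisible by 89; 89 is unramified.
Compute (366/89) via Euler: 10^((89-1)/2) mod 89 = 1, so (366/89) = 1.
Legendre symbol 1 ⇒ 89 is split.

split — (89) = 𝔭₁𝔭₂ with 𝔭₁ ≠ 𝔭₂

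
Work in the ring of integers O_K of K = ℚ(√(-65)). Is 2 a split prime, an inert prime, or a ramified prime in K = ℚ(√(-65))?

ramified

d = -65 ≡ 3 (mod 4), so O_K = ℤ[√-65] and disc(K) = 4d = -260.
2 divides disc(K) = -260, so 2 ramifies.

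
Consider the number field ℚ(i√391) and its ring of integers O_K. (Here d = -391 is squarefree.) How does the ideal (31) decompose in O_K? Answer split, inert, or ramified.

inert — (31) stays prime in O_K

-391 mod 4 = 1, hence disc K = -391 and O_K = ℤ[(1+√-391)/2].
Since gcd(31, -391) = 1 the prime 31 does not ramify.
(-391/31) = 12^15 mod 31 = 30, giving Legendre symbol -1.
(-391/31) = -1, so 31 is inert.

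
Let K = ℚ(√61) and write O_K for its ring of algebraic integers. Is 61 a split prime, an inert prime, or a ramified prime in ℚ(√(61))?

p ramifies

d = 61 ≡ 1 (mod 4), so O_K = ℤ[(1+√61)/2] and disc(K) = d = 61.
disc(K) = 61 = 61·1, so p = 61 is ramified.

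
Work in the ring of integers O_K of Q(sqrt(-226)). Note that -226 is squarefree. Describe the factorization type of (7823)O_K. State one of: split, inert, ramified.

d = -226 ≡ 2 (mod 4), so O_K = ℤ[√-226] and disc(K) = 4d = -904.
disc(K) = -904 is not divisible by 7823; 7823 is unramified.
Legendre symbol by Euler's criterion: (-226/7823) ≡ (-226)^3911 ≡ 7822 (mod 7823), i.e. (-226/7823) = -1.
d is a non-residue mod p, hence 7823 remains inert in O_K.

p is inert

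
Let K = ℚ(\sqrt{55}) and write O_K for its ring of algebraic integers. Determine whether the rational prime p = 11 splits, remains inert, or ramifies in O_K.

d = 55 ≡ 3 (mod 4), so O_K = ℤ[√55] and disc(K) = 4d = 220.
11 divides disc(K) = 220, so 11 ramifies.

ramifies in O_K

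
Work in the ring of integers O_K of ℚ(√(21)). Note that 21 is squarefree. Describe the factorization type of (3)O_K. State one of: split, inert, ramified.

d = 21 ≡ 1 (mod 4), so O_K = ℤ[(1+√21)/2] and disc(K) = d = 21.
disc(K) = 21 = 3·7, so p = 3 is ramified.

p ramifies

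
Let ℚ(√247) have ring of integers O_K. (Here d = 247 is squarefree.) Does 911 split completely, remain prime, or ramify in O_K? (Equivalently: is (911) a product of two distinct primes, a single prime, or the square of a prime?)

247 mod 4 = 3, hence disc K = 4·247 = 988 and O_K = ℤ[√247].
disc(K) = 988 is not divisible by 911; 911 is unramified.
Legendre symbol by Euler's criterion: (247/911) ≡ 247^455 ≡ 1 (mod 911), i.e. (247/911) = 1.
(247/911) = 1, so 911 splits.

splits completely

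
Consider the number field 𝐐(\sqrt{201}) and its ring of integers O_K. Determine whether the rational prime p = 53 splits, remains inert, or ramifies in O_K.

Since 201 ≡ 1 mod 4, the ring of integers is ℤ[(1+√201)/2] with discriminant 201.
disc(K) = 201 is not divisible by 53; 53 is unramified.
Compute (201/53) via Euler: 42^((53-1)/2) mod 53 = 1, so (201/53) = 1.
(201/53) = 1, so 53 splits.

p splits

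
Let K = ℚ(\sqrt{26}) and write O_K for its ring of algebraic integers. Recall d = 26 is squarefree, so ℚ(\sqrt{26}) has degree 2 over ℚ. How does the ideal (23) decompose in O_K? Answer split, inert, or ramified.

split — (23) = 𝔭₁𝔭₂ with 𝔭₁ ≠ 𝔭₂

Since 26 ≢ 1 mod 4, the ring of integers is ℤ[√26] with discriminant 4·26 = 104.
disc(K) = 104 is not divisible by 23; 23 is unramified.
(26/23) = 3^11 mod 23 = 1, giving Legendre symbol 1.
Legendre symbol 1 ⇒ 23 is split.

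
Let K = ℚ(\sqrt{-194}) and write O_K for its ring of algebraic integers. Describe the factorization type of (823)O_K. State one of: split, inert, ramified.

p is inert

-194 mod 4 = 2, hence disc K = 4·(-194) = -776 and O_K = ℤ[√-194].
823 ∤ -776, so 823 is unramified.
Euler's criterion: (-194)^411 mod 823 = 822. Thus (-194|823) = -1.
d is a non-residue mod p, hence 823 remains inert in O_K.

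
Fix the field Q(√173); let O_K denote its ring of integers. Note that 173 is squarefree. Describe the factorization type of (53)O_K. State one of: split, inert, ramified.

d = 173 ≡ 1 (mod 4), so O_K = ℤ[(1+√173)/2] and disc(K) = d = 173.
disc(K) = 173 is not divisible by 53; 53 is unramified.
Compute (173/53) via Euler: 14^((53-1)/2) mod 53 = 52, so (173/53) = -1.
(173/53) = -1, so 53 is inert.

p is inert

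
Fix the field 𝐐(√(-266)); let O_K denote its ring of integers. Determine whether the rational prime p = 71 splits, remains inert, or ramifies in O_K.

split

d = -266 ≡ 2 (mod 4), so O_K = ℤ[√-266] and disc(K) = 4d = -1064.
Since gcd(71, -1064) = 1 the prime 71 does not ramify.
Compute (-266/71) via Euler: 18^((71-1)/2) mod 71 = 1, so (-266/71) = 1.
(-266/71) = 1, so 71 splits.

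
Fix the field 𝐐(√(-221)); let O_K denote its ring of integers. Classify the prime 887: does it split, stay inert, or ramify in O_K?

p splits

-221 mod 4 = 3, hence disc K = 4·(-221) = -884 and O_K = ℤ[√-221].
887 ∤ -884, so 887 is unramified.
Legendre symbol by Euler's criterion: (-221/887) ≡ (-221)^443 ≡ 1 (mod 887), i.e. (-221/887) = 1.
d is a quadratic residue mod p, hence 887 splits in O_K.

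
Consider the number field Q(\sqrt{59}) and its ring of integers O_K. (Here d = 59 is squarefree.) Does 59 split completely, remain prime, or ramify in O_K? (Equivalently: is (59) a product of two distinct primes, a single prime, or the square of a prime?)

59 mod 4 = 3, hence disc K = 4·59 = 236 and O_K = ℤ[√59].
disc(K) = 236 = 59·4, so p = 59 is ramified.

ramified — (59) = 𝔭²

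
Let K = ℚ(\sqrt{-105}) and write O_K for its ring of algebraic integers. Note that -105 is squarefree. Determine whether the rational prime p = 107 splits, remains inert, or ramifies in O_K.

Since -105 ≢ 1 mod 4, the ring of integers is ℤ[√-105] with discriminant 4·(-105) = -420.
disc(K) = -420 is not divisible by 107; 107 is unramified.
Euler's criterion: (-105)^53 mod 107 = 106. Thus (-105|107) = -1.
d is a non-residue mod p, hence 107 remains inert in O_K.

p is inert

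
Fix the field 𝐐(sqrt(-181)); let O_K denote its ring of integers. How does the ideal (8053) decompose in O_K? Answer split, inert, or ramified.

-181 mod 4 = 3, hence disc K = 4·(-181) = -724 and O_K = ℤ[√-181].
8053 ∤ -724, so 8053 is unramified.
Legendre symbol by Euler's criterion: (-181/8053) ≡ (-181)^4026 ≡ 8052 (mod 8053), i.e. (-181/8053) = -1.
d is a non-residue mod p, hence 8053 remains inert in O_K.

inert — (8053) stays prime in O_K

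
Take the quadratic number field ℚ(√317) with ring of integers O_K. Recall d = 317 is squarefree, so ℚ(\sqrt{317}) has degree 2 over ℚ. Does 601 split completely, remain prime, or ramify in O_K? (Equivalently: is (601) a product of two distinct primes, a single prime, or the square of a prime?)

p is inert

d = 317 ≡ 1 (mod 4), so O_K = ℤ[(1+√317)/2] and disc(K) = d = 317.
601 ∤ 317, so 601 is unramified.
Legendre symbol by Euler's criterion: (317/601) ≡ 317^300 ≡ 600 (mod 601), i.e. (317/601) = -1.
(317/601) = -1, so 601 is inert.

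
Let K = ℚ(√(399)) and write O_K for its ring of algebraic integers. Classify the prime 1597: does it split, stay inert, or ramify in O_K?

399 mod 4 = 3, hence disc K = 4·399 = 1596 and O_K = ℤ[√399].
Since gcd(1597, 1596) = 1 the prime 1597 does not ramify.
Compute (399/1597) via Euler: 399^((1597-1)/2) mod 1597 = 1, so (399/1597) = 1.
d is a quadratic residue mod p, hence 1597 splits in O_K.

split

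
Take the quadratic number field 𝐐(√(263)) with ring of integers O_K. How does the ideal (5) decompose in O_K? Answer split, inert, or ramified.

263 mod 4 = 3, hence disc K = 4·263 = 1052 and O_K = ℤ[√263].
5 ∤ 1052, so 5 is unramified.
Legendre symbol by Euler's criterion: (263/5) ≡ 263^2 ≡ 4 (mod 5), i.e. (263/5) = -1.
(263/5) = -1, so 5 is inert.

inert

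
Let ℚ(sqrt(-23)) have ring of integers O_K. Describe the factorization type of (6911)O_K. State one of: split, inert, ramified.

inert

Since -23 ≡ 1 mod 4, the ring of integers is ℤ[(1+√-23)/2] with discriminant -23.
6911 ∤ -23, so 6911 is unramified.
Legendre symbol by Euler's criterion: (-23/6911) ≡ (-23)^3455 ≡ 6910 (mod 6911), i.e. (-23/6911) = -1.
Legendre symbol -1 ⇒ 6911 is inert.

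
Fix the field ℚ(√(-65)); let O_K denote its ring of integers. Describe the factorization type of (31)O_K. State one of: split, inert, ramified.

Since -65 ≢ 1 mod 4, the ring of integers is ℤ[√-65] with discriminant 4·(-65) = -260.
disc(K) = -260 is not divisible by 31; 31 is unramified.
Legendre symbol by Euler's criterion: (-65/31) ≡ (-65)^15 ≡ 1 (mod 31), i.e. (-65/31) = 1.
(-65/31) = 1, so 31 splits.

splits completely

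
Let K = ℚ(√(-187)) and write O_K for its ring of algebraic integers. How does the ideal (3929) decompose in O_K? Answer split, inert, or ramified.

inert — (3929) stays prime in O_K

-187 mod 4 = 1, hence disc K = -187 and O_K = ℤ[(1+√-187)/2].
disc(K) = -187 is not divisible by 3929; 3929 is unramified.
Compute (-187/3929) via Euler: 3742^((3929-1)/2) mod 3929 = 3928, so (-187/3929) = -1.
d is a non-residue mod p, hence 3929 remains inert in O_K.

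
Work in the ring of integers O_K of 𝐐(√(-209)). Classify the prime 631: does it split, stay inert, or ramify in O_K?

-209 mod 4 = 3, hence disc K = 4·(-209) = -836 and O_K = ℤ[√-209].
disc(K) = -836 is not divisible by 631; 631 is unramified.
Compute (-209/631) via Euler: 422^((631-1)/2) mod 631 = 630, so (-209/631) = -1.
Legendre symbol -1 ⇒ 631 is inert.

remains prime (inert)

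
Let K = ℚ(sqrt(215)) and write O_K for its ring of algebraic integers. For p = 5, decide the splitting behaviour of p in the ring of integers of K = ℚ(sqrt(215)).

ramified

215 mod 4 = 3, hence disc K = 4·215 = 860 and O_K = ℤ[√215].
Ramification test: 5 | 860. The prime 5 ramifies in K.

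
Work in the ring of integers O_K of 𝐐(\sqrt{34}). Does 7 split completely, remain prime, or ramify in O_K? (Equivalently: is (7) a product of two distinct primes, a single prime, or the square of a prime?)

Since 34 ≢ 1 mod 4, the ring of integers is ℤ[√34] with discriminant 4·34 = 136.
disc(K) = 136 is not divisible by 7; 7 is unramified.
Euler's criterion: 34^3 mod 7 = 6. Thus (34|7) = -1.
(34/7) = -1, so 7 is inert.

p is inert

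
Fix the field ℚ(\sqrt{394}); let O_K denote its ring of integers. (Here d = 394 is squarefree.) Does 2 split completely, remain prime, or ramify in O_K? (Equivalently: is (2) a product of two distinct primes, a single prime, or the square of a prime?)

d = 394 ≡ 2 (mod 4), so O_K = ℤ[√394] and disc(K) = 4d = 1576.
Ramification test: 2 | 1576. The prime 2 ramifies in K.

ramifies in O_K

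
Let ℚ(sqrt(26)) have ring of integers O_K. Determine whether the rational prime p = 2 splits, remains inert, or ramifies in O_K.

ramified

d = 26 ≡ 2 (mod 4), so O_K = ℤ[√26] and disc(K) = 4d = 104.
disc(K) = 104 = 2·52, so p = 2 is ramified.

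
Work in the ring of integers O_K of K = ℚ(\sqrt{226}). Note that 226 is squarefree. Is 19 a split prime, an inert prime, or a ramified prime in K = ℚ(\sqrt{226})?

d = 226 ≡ 2 (mod 4), so O_K = ℤ[√226] and disc(K) = 4d = 904.
Since gcd(19, 904) = 1 the prime 19 does not ramify.
Legendre symbol by Euler's criterion: (226/19) ≡ 226^9 ≡ 1 (mod 19), i.e. (226/19) = 1.
(226/19) = 1, so 19 splits.

split — (19) = 𝔭₁𝔭₂ with 𝔭₁ ≠ 𝔭₂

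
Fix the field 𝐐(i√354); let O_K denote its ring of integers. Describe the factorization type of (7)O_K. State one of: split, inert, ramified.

remains prime (inert)

Since -354 ≢ 1 mod 4, the ring of integers is ℤ[√-354] with discriminant 4·(-354) = -1416.
Since gcd(7, -1416) = 1 the prime 7 does not ramify.
Compute (-354/7) via Euler: 3^((7-1)/2) mod 7 = 6, so (-354/7) = -1.
Legendre symbol -1 ⇒ 7 is inert.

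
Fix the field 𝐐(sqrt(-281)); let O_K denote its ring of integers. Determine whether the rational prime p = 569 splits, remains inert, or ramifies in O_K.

Since -281 ≢ 1 mod 4, the ring of integers is ℤ[√-281] with discriminant 4·(-281) = -1124.
Since gcd(569, -1124) = 1 the prime 569 does not ramify.
Euler's criterion: (-281)^284 mod 569 = 1. Thus (-281|569) = 1.
(-281/569) = 1, so 569 splits.

split — (569) = 𝔭₁𝔭₂ with 𝔭₁ ≠ 𝔭₂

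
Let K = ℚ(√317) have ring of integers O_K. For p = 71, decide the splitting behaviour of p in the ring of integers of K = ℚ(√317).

d = 317 ≡ 1 (mod 4), so O_K = ℤ[(1+√317)/2] and disc(K) = d = 317.
Since gcd(71, 317) = 1 the prime 71 does not ramify.
Legendre symbol by Euler's criterion: (317/71) ≡ 317^35 ≡ 70 (mod 71), i.e. (317/71) = -1.
Legendre symbol -1 ⇒ 71 is inert.

inert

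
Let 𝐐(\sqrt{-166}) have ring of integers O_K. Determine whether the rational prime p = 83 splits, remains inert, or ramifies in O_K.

d = -166 ≡ 2 (mod 4), so O_K = ℤ[√-166] and disc(K) = 4d = -664.
Ramification test: 83 | -664. The prime 83 ramifies in K.

ramified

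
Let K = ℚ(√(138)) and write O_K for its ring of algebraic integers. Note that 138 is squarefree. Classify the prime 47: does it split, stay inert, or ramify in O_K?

inert — (47) stays prime in O_K

Since 138 ≢ 1 mod 4, the ring of integers is ℤ[√138] with discriminant 4·138 = 552.
47 ∤ 552, so 47 is unramified.
Compute (138/47) via Euler: 44^((47-1)/2) mod 47 = 46, so (138/47) = -1.
Legendre symbol -1 ⇒ 47 is inert.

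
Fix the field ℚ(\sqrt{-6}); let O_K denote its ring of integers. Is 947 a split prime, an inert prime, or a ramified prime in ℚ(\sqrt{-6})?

d = -6 ≡ 2 (mod 4), so O_K = ℤ[√-6] and disc(K) = 4d = -24.
disc(K) = -24 is not divisible by 947; 947 is unramified.
(-6/947) = 941^473 mod 947 = 1, giving Legendre symbol 1.
d is a quadratic residue mod p, hence 947 splits in O_K.

947 splits in O_K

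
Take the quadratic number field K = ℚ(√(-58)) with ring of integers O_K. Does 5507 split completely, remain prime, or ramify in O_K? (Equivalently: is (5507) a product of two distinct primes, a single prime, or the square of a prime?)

5507 remains inert

-58 mod 4 = 2, hence disc K = 4·(-58) = -232 and O_K = ℤ[√-58].
disc(K) = -232 is not divisible by 5507; 5507 is unramified.
Euler's criterion: (-58)^2753 mod 5507 = 5506. Thus (-58|5507) = -1.
Legendre symbol -1 ⇒ 5507 is inert.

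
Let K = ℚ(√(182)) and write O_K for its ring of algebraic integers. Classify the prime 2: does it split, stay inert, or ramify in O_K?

d = 182 ≡ 2 (mod 4), so O_K = ℤ[√182] and disc(K) = 4d = 728.
Ramification test: 2 | 728. The prime 2 ramifies in K.

ramified — (2) = 𝔭²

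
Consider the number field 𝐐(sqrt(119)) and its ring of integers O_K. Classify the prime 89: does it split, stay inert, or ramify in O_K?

119 mod 4 = 3, hence disc K = 4·119 = 476 and O_K = ℤ[√119].
89 ∤ 476, so 89 is unramified.
Legendre symbol by Euler's criterion: (119/89) ≡ 119^44 ≡ 88 (mod 89), i.e. (119/89) = -1.
d is a non-residue mod p, hence 89 remains inert in O_K.

p is inert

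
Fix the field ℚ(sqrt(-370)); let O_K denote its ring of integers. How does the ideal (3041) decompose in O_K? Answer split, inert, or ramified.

split

-370 mod 4 = 2, hence disc K = 4·(-370) = -1480 and O_K = ℤ[√-370].
Since gcd(3041, -1480) = 1 the prime 3041 does not ramify.
Legendre symbol by Euler's criterion: (-370/3041) ≡ (-370)^1520 ≡ 1 (mod 3041), i.e. (-370/3041) = 1.
(-370/3041) = 1, so 3041 splits.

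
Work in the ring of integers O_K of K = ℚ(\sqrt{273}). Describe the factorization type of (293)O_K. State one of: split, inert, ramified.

Since 273 ≡ 1 mod 4, the ring of integers is ℤ[(1+√273)/2] with discriminant 273.
Since gcd(293, 273) = 1 the prime 293 does not ramify.
Euler's criterion: 273^146 mod 293 = 292. Thus (273|293) = -1.
d is a non-residue mod p, hence 293 remains inert in O_K.

inert — (293) stays prime in O_K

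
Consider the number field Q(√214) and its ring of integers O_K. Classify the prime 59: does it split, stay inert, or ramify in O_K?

59 remains inert

d = 214 ≡ 2 (mod 4), so O_K = ℤ[√214] and disc(K) = 4d = 856.
Since gcd(59, 856) = 1 the prime 59 does not ramify.
Compute (214/59) via Euler: 37^((59-1)/2) mod 59 = 58, so (214/59) = -1.
d is a non-residue mod p, hence 59 remains inert in O_K.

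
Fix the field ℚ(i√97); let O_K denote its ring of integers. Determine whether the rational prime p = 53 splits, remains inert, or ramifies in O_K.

d = -97 ≡ 3 (mod 4), so O_K = ℤ[√-97] and disc(K) = 4d = -388.
disc(K) = -388 is not divisible by 53; 53 is unramified.
Euler's criterion: (-97)^26 mod 53 = 1. Thus (-97|53) = 1.
(-97/53) = 1, so 53 splits.

splits completely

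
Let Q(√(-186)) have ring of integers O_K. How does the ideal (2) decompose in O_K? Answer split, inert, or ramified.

ramified — (2) = 𝔭²

d = -186 ≡ 2 (mod 4), so O_K = ℤ[√-186] and disc(K) = 4d = -744.
2 divides disc(K) = -744, so 2 ramifies.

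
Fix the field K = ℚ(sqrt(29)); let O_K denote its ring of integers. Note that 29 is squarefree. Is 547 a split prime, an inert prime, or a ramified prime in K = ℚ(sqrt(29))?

split

d = 29 ≡ 1 (mod 4), so O_K = ℤ[(1+√29)/2] and disc(K) = d = 29.
547 ∤ 29, so 547 is unramified.
(29/547) = 29^273 mod 547 = 1, giving Legendre symbol 1.
(29/547) = 1, so 547 splits.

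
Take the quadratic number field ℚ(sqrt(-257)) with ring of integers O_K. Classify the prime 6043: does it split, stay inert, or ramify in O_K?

-257 mod 4 = 3, hence disc K = 4·(-257) = -1028 and O_K = ℤ[√-257].
Since gcd(6043, -1028) = 1 the prime 6043 does not ramify.
Euler's criterion: (-257)^3021 mod 6043 = 1. Thus (-257|6043) = 1.
(-257/6043) = 1, so 6043 splits.

6043 splits in O_K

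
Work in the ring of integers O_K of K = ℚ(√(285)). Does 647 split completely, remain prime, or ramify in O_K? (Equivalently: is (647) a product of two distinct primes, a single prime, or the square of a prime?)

p splits

Since 285 ≡ 1 mod 4, the ring of integers is ℤ[(1+√285)/2] with discriminant 285.
647 ∤ 285, so 647 is unramified.
Compute (285/647) via Euler: 285^((647-1)/2) mod 647 = 1, so (285/647) = 1.
(285/647) = 1, so 647 splits.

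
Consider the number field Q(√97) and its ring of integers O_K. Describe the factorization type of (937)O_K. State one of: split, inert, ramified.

97 mod 4 = 1, hence disc K = 97 and O_K = ℤ[(1+√97)/2].
937 ∤ 97, so 937 is unramified.
Compute (97/937) via Euler: 97^((937-1)/2) mod 937 = 1, so (97/937) = 1.
d is a quadratic residue mod p, hence 937 splits in O_K.

splits completely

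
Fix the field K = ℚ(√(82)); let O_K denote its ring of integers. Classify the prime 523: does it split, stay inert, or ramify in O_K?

inert — (523) stays prime in O_K

Since 82 ≢ 1 mod 4, the ring of integers is ℤ[√82] with discriminant 4·82 = 328.
Since gcd(523, 328) = 1 the prime 523 does not ramify.
(82/523) = 82^261 mod 523 = 522, giving Legendre symbol -1.
d is a non-residue mod p, hence 523 remains inert in O_K.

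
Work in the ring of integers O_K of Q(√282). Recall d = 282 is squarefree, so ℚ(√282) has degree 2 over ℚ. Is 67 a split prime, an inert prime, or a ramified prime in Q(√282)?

67 splits in O_K

282 mod 4 = 2, hence disc K = 4·282 = 1128 and O_K = ℤ[√282].
67 ∤ 1128, so 67 is unramified.
(282/67) = 14^33 mod 67 = 1, giving Legendre symbol 1.
Legendre symbol 1 ⇒ 67 is split.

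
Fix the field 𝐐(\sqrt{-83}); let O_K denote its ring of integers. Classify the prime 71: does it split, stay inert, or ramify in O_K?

Since -83 ≡ 1 mod 4, the ring of integers is ℤ[(1+√-83)/2] with discriminant -83.
Since gcd(71, -83) = 1 the prime 71 does not ramify.
Legendre symbol by Euler's criterion: (-83/71) ≡ (-83)^35 ≡ 70 (mod 71), i.e. (-83/71) = -1.
(-83/71) = -1, so 71 is inert.

inert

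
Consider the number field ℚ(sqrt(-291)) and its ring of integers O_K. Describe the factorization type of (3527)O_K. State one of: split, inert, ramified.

-291 mod 4 = 1, hence disc K = -291 and O_K = ℤ[(1+√-291)/2].
Since gcd(3527, -291) = 1 the prime 3527 does not ramify.
Euler's criterion: (-291)^1763 mod 3527 = 3526. Thus (-291|3527) = -1.
Legendre symbol -1 ⇒ 3527 is inert.

inert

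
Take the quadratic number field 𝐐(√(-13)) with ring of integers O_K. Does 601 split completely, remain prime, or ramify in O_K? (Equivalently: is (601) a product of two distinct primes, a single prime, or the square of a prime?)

splits completely

-13 mod 4 = 3, hence disc K = 4·(-13) = -52 and O_K = ℤ[√-13].
Since gcd(601, -52) = 1 the prime 601 does not ramify.
(-13/601) = 588^300 mod 601 = 1, giving Legendre symbol 1.
(-13/601) = 1, so 601 splits.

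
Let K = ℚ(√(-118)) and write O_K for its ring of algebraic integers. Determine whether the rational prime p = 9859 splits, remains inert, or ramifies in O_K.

Since -118 ≢ 1 mod 4, the ring of integers is ℤ[√-118] with discriminant 4·(-118) = -472.
9859 ∤ -472, so 9859 is unramified.
(-118/9859) = 9741^4929 mod 9859 = 1, giving Legendre symbol 1.
(-118/9859) = 1, so 9859 splits.

split — (9859) = 𝔭₁𝔭₂ with 𝔭₁ ≠ 𝔭₂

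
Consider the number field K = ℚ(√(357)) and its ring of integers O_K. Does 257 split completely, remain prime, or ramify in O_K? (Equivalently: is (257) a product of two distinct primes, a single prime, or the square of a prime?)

257 splits in O_K

d = 357 ≡ 1 (mod 4), so O_K = ℤ[(1+√357)/2] and disc(K) = d = 357.
disc(K) = 357 is not divisible by 257; 257 is unramified.
Compute (357/257) via Euler: 100^((257-1)/2) mod 257 = 1, so (357/257) = 1.
(357/257) = 1, so 257 splits.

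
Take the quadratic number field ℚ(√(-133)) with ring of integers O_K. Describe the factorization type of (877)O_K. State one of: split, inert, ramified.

inert — (877) stays prime in O_K

Since -133 ≢ 1 mod 4, the ring of integers is ℤ[√-133] with discriminant 4·(-133) = -532.
877 ∤ -532, so 877 is unramified.
Compute (-133/877) via Euler: 744^((877-1)/2) mod 877 = 876, so (-133/877) = -1.
d is a non-residue mod p, hence 877 remains inert in O_K.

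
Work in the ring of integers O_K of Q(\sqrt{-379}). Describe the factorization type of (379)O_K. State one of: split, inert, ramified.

379 is ramified

d = -379 ≡ 1 (mod 4), so O_K = ℤ[(1+√-379)/2] and disc(K) = d = -379.
disc(K) = -379 = 379·(-1), so p = 379 is ramified.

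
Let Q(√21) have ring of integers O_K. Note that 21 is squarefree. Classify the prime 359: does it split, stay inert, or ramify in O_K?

21 mod 4 = 1, hence disc K = 21 and O_K = ℤ[(1+√21)/2].
359 ∤ 21, so 359 is unramified.
Legendre symbol by Euler's criterion: (21/359) ≡ 21^179 ≡ 358 (mod 359), i.e. (21/359) = -1.
d is a non-residue mod p, hence 359 remains inert in O_K.

remains prime (inert)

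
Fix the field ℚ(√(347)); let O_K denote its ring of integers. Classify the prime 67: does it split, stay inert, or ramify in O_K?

d = 347 ≡ 3 (mod 4), so O_K = ℤ[√347] and disc(K) = 4d = 1388.
67 ∤ 1388, so 67 is unramified.
Legendre symbol by Euler's criterion: (347/67) ≡ 347^33 ≡ 66 (mod 67), i.e. (347/67) = -1.
Legendre symbol -1 ⇒ 67 is inert.

67 remains inert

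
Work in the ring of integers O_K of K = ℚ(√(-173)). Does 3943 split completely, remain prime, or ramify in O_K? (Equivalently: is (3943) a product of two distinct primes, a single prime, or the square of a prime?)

remains prime (inert)

Since -173 ≢ 1 mod 4, the ring of integers is ℤ[√-173] with discriminant 4·(-173) = -692.
disc(K) = -692 is not divisible by 3943; 3943 is unramified.
Legendre symbol by Euler's criterion: (-173/3943) ≡ (-173)^1971 ≡ 3942 (mod 3943), i.e. (-173/3943) = -1.
(-173/3943) = -1, so 3943 is inert.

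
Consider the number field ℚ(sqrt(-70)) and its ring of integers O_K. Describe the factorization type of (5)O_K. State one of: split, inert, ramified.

ramified — (5) = 𝔭²

d = -70 ≡ 2 (mod 4), so O_K = ℤ[√-70] and disc(K) = 4d = -280.
5 divides disc(K) = -280, so 5 ramifies.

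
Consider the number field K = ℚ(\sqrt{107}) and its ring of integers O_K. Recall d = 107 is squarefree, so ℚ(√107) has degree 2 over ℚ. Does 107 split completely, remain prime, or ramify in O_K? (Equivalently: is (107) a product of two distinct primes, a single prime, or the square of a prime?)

ramified — (107) = 𝔭²

Since 107 ≢ 1 mod 4, the ring of integers is ℤ[√107] with discriminant 4·107 = 428.
disc(K) = 428 = 107·4, so p = 107 is ramified.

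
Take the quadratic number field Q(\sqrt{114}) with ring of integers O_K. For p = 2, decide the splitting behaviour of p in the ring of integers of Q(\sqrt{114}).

2 is ramified

114 mod 4 = 2, hence disc K = 4·114 = 456 and O_K = ℤ[√114].
2 divides disc(K) = 456, so 2 ramifies.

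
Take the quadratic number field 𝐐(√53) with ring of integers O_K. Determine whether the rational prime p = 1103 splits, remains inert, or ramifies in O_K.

53 mod 4 = 1, hence disc K = 53 and O_K = ℤ[(1+√53)/2].
disc(K) = 53 is not divisible by 1103; 1103 is unramified.
Legendre symbol by Euler's criterion: (53/1103) ≡ 53^551 ≡ 1 (mod 1103), i.e. (53/1103) = 1.
(53/1103) = 1, so 1103 splits.

split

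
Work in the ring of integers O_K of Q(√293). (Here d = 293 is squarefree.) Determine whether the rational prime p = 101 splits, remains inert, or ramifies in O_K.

101 remains inert

d = 293 ≡ 1 (mod 4), so O_K = ℤ[(1+√293)/2] and disc(K) = d = 293.
disc(K) = 293 is not divisible by 101; 101 is unramified.
Legendre symbol by Euler's criterion: (293/101) ≡ 293^50 ≡ 100 (mod 101), i.e. (293/101) = -1.
d is a non-residue mod p, hence 101 remains inert in O_K.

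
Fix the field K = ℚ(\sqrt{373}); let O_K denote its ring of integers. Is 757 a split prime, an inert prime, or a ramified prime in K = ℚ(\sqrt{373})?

inert — (757) stays prime in O_K

373 mod 4 = 1, hence disc K = 373 and O_K = ℤ[(1+√373)/2].
Since gcd(757, 373) = 1 the prime 757 does not ramify.
Compute (373/757) via Euler: 373^((757-1)/2) mod 757 = 756, so (373/757) = -1.
d is a non-residue mod p, hence 757 remains inert in O_K.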